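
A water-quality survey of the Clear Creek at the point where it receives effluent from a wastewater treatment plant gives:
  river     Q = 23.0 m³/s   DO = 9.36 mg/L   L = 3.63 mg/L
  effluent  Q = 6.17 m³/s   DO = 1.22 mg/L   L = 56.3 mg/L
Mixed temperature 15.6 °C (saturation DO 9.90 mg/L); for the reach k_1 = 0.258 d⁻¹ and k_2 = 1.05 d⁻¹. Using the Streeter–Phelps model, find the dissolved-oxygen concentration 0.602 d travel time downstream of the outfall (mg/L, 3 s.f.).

Mixed DO = (23.0×9.36 + 6.17×1.22)/(23.0+6.17) = 222.8/29.17 = 7.638 mg/L.
Mixed L₀ = (23.0×3.63 + 6.17×56.3)/(29.17) = 430.9/29.17 = 14.77 mg/L.
Initial deficit D₀ = C_s − DO₀ = 9.90 − 7.638 = 2.262 mg/L.
D(0.602) = [0.258×14.77/(1.05−0.258)](e^(−0.258×0.602) − e^(−1.05×0.602)) + 2.262 e^(−1.05×0.602)
= 4.812 × (0.8561 − 0.5315) + 2.262 × 0.5315 = 2.764 mg/L.
DO = 9.90 − 2.764 = 7.136 mg/L.

DO ≈ 7.14 mg/L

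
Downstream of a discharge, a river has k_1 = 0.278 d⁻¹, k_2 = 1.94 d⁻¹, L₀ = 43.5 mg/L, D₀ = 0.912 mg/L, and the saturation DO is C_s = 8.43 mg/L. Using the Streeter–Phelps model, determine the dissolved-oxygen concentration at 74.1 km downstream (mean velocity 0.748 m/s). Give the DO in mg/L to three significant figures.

Travel time t = x/v = 74.1 km / (0.748 m/s) = 74100 m / 0.748 m/s = 99060 s = 1.147 d.
k_1 L₀/(k_2−k_1) = 0.278×43.5/(1.94−0.278) = 12.09/1.662 = 7.276 mg/L.
e^(−k_1 t) = e^(−0.278×1.147) = 0.7271; e^(−k_2 t) = e^(−1.94×1.147) = 0.1081.
D = 7.276 × (0.7271 − 0.1081) + 0.912 × 0.1081 = 4.503 + 0.09862 = 4.602 mg/L.
DO = C_s − D = 8.43 − 4.602 = 3.828 mg/L.

DO ≈ 3.83 mg/L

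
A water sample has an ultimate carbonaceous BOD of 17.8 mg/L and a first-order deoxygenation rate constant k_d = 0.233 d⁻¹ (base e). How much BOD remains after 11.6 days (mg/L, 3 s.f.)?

L_t = L₀ e^(−k_d t) = 17.8 × e^(−0.233×11.6) = 17.8 × 0.06702 = 1.193 mg/L.

L ≈ 1.19 mg/L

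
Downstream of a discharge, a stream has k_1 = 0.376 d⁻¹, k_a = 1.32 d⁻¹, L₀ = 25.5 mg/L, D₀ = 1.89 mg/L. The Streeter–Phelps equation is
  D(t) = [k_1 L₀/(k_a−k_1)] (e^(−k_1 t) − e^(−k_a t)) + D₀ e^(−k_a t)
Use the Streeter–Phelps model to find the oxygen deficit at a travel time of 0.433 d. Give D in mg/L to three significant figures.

D ≈ 3.96 mg/L

k_1 L₀/(k_a−k_1) = 0.376×25.5/(1.32−0.376) = 9.588/0.9440 = 10.16 mg/L.
e^(−k_1 t) = e^(−0.376×0.4330) = 0.8498; e^(−k_a t) = e^(−1.32×0.4330) = 0.5646.
D = 10.16 × (0.8498 − 0.5646) + 1.89 × 0.5646 = 2.896 + 1.067 = 3.963 mg/L.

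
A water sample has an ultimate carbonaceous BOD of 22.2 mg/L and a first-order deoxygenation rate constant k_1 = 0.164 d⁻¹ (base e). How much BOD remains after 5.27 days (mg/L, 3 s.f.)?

L ≈ 9.35 mg/L

L_t = L₀ e^(−k_1 t) = 22.2 × e^(−0.164×5.27) = 22.2 × 0.4214 = 9.354 mg/L.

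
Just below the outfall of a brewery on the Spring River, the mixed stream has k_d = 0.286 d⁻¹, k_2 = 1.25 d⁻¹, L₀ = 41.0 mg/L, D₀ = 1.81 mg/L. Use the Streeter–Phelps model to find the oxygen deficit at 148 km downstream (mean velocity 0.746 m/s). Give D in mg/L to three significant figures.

Travel time t = x/v = 148 km / (0.746 m/s) = 148000 m / 0.746 m/s = 198400 s = 2.296 d.
k_d L₀/(k_2−k_d) = 0.286×41.0/(1.25−0.286) = 11.73/0.9640 = 12.16 mg/L.
e^(−k_d t) = e^(−0.286×2.296) = 0.5186; e^(−k_2 t) = e^(−1.25×2.296) = 0.05668.
D = 12.16 × (0.5186 − 0.05668) + 1.81 × 0.05668 = 5.618 + 0.1026 = 5.721 mg/L.

D ≈ 5.72 mg/L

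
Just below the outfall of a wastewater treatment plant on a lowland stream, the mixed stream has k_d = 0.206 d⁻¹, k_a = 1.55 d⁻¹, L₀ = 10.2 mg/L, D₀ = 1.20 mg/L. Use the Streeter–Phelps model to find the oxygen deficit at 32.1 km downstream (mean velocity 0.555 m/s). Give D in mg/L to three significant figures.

Travel time t = x/v = 32.1 km / (0.555 m/s) = 32100 m / 0.555 m/s = 57840 s = 0.6694 d.
k_d L₀/(k_a−k_d) = 0.206×10.2/(1.55−0.206) = 2.101/1.344 = 1.563 mg/L.
e^(−k_d t) = e^(−0.206×0.6694) = 0.8712; e^(−k_a t) = e^(−1.55×0.6694) = 0.3543.
D = 1.563 × (0.8712 − 0.3543) + 1.20 × 0.3543 = 0.8081 + 0.4252 = 1.233 mg/L.

D ≈ 1.23 mg/L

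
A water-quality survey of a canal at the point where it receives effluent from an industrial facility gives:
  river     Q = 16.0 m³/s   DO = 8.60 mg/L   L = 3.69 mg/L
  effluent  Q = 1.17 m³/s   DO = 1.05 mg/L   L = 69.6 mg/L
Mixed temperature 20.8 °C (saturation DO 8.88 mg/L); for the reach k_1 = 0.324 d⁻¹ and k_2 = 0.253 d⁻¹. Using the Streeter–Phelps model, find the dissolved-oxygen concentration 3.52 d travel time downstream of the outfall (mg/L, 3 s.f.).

Mixed DO = (16.0×8.60 + 1.17×1.05)/(16.0+1.17) = 138.8/17.17 = 8.086 mg/L.
Mixed L₀ = (16.0×3.69 + 1.17×69.6)/(17.17) = 140.5/17.17 = 8.181 mg/L.
Initial deficit D₀ = C_s − DO₀ = 8.88 − 8.086 = 0.7945 mg/L.
D(3.52) = [0.324×8.181/(0.253−0.324)](e^(−0.324×3.52) − e^(−0.253×3.52)) + 0.7945 e^(−0.253×3.52)
= -37.33 × (0.3197 − 0.4104) + 0.7945 × 0.4104 = 3.715 mg/L.
DO = 8.88 − 3.715 = 5.165 mg/L.

DO ≈ 5.17 mg/L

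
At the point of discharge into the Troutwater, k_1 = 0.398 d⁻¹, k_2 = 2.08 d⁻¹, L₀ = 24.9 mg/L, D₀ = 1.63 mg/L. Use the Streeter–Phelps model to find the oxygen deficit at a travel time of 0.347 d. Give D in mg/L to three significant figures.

k_1 L₀/(k_2−k_1) = 0.398×24.9/(2.08−0.398) = 9.910/1.682 = 5.892 mg/L.
e^(−k_1 t) = e^(−0.398×0.3470) = 0.8710; e^(−k_2 t) = e^(−2.08×0.3470) = 0.4859.
D = 5.892 × (0.8710 − 0.4859) + 1.63 × 0.4859 = 2.269 + 0.7920 = 3.061 mg/L.

D ≈ 3.06 mg/L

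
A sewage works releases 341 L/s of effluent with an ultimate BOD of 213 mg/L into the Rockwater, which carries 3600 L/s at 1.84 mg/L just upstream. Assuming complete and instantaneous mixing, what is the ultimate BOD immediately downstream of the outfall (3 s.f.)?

20.1 mg/L

Flow-weighted mixing: C = (Q_r C_r + Q_w C_w)/(Q_r + Q_w)
= (3600×1.84 + 341×213)/(3600 + 341) = 79260/3941 = 20.11 mg/L.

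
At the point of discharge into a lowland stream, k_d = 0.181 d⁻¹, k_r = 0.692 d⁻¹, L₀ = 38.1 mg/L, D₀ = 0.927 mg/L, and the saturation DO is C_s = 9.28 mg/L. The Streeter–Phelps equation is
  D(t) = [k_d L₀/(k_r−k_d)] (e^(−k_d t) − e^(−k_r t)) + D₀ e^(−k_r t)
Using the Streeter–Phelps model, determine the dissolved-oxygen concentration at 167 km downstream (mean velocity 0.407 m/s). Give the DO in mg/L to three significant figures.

DO ≈ 4.04 mg/L

Travel time t = x/v = 167 km / (0.407 m/s) = 167000 m / 0.407 m/s = 410300 s = 4.749 d.
k_d L₀/(k_r−k_d) = 0.181×38.1/(0.692−0.181) = 6.896/0.5110 = 13.50 mg/L.
e^(−k_d t) = e^(−0.181×4.749) = 0.4233; e^(−k_r t) = e^(−0.692×4.749) = 0.03739.
D = 13.50 × (0.4233 − 0.03739) + 0.927 × 0.03739 = 5.209 + 0.03466 = 5.243 mg/L.
DO = C_s − D = 9.28 − 5.243 = 4.037 mg/L.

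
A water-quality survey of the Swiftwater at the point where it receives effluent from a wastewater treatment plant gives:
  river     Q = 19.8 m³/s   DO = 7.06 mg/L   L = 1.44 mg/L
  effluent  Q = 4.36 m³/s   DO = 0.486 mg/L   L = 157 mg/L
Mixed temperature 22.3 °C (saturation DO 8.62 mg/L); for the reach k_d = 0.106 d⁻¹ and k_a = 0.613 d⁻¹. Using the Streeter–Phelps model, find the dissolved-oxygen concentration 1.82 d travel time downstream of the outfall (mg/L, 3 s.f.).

DO ≈ 4.65 mg/L

Mixed DO = (19.8×7.06 + 4.36×0.486)/(19.8+4.36) = 141.9/24.16 = 5.874 mg/L.
Mixed L₀ = (19.8×1.44 + 4.36×157)/(24.16) = 713.0/24.16 = 29.51 mg/L.
Initial deficit D₀ = C_s − DO₀ = 8.62 − 5.874 = 2.746 mg/L.
D(1.82) = [0.106×29.51/(0.613−0.106)](e^(−0.106×1.82) − e^(−0.613×1.82)) + 2.746 e^(−0.613×1.82)
= 6.170 × (0.8245 − 0.3277) + 2.746 × 0.3277 = 3.966 mg/L.
DO = 8.62 − 3.966 = 4.654 mg/L.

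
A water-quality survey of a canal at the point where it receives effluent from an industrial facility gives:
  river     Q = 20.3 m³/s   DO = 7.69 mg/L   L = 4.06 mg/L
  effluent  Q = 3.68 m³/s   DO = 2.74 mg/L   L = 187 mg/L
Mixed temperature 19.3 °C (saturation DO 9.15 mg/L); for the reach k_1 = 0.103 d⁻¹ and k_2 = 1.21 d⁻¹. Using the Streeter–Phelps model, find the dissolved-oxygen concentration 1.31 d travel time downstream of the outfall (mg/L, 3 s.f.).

Mixed DO = (20.3×7.69 + 3.68×2.74)/(20.3+3.68) = 166.2/23.98 = 6.930 mg/L.
Mixed L₀ = (20.3×4.06 + 3.68×187)/(23.98) = 770.6/23.98 = 32.13 mg/L.
Initial deficit D₀ = C_s − DO₀ = 9.15 − 6.930 = 2.220 mg/L.
D(1.31) = [0.103×32.13/(1.21−0.103)](e^(−0.103×1.31) − e^(−1.21×1.31)) + 2.220 e^(−1.21×1.31)
= 2.990 × (0.8738 − 0.2049) + 2.220 × 0.2049 = 2.455 mg/L.
DO = 9.15 − 2.455 = 6.695 mg/L.

DO ≈ 6.70 mg/L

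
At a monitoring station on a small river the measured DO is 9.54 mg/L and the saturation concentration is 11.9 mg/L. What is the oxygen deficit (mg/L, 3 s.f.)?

D ≈ 2.36 mg/L

D = C_s − C = 11.9 − 9.54 = 2.36 mg/L.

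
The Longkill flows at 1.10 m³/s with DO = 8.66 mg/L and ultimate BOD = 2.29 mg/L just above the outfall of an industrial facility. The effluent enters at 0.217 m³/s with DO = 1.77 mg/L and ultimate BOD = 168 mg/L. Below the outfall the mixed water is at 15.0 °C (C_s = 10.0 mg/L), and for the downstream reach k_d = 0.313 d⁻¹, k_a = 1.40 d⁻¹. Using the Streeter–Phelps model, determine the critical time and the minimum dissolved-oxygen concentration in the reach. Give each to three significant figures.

Mixed DO = (1.10×8.66 + 0.217×1.77)/(1.10+0.217) = 9.910/1.317 = 7.525 mg/L.
Mixed L₀ = (1.10×2.29 + 0.217×168)/(1.317) = 38.98/1.317 = 29.59 mg/L.
Initial deficit D₀ = C_s − DO₀ = 10.0 − 7.525 = 2.475 mg/L.
t_c = (1/1.087) ln[(1.40/0.313)(1 − 2.475×1.087/(0.313×29.59))] = 0.9200 × ln(3.174) = 1.062 d.
D_c = (0.313/1.40) × 29.59 × e^(−0.313×1.062) = 0.2236 × 29.59 × 0.7171 = 4.745 mg/L.
Minimum DO = 10.0 − 4.745 = 5.255 mg/L.

t_c ≈ 1.06 d; minimum DO ≈ 5.26 mg/L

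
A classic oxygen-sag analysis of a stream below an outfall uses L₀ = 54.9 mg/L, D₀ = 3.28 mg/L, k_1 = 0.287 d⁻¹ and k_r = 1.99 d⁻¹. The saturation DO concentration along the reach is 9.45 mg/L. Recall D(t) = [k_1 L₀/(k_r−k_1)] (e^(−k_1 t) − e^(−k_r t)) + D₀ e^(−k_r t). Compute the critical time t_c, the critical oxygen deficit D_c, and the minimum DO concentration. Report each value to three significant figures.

t_c ≈ 0.880 d; D_c ≈ 6.15 mg/L; min DO ≈ 3.30 mg/L

With k_r/k_1 = 6.934 and 1 − D₀(k_r−k_1)/(k_1 L₀) = 0.6455,
t_c = ln(6.934 × 0.6455) / (1.99 − 0.287) = ln(4.476) / 1.703 = 1.499/1.703 = 0.8800 d.
D_c = (k_1/k_r) L₀ e^(−k_1 t_c) = (0.287/1.99) × 54.9 × e^(−0.287×0.8800) = 0.1442 × 54.9 × 0.7768 = 6.151 mg/L.
Minimum DO = C_s − D_c = 9.45 − 6.151 = 3.299 mg/L.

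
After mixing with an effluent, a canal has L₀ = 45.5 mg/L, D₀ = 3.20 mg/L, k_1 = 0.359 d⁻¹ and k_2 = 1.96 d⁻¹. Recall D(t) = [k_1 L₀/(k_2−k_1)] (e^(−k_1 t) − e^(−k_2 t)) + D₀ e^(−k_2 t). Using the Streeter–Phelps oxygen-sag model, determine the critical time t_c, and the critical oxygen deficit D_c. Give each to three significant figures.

t_c ≈ 0.825 d; D_c ≈ 6.20 mg/L

t_c = [1/(k_2−k_1)] ln[(k_2/k_1)(1 − D₀(k_2−k_1)/(k_1 L₀))]
= [1/(1.96−0.359)] ln[(1.96/0.359)(1 − 3.20×1.601/(0.359×45.5))]
= (1/1.601) ln[5.460 × 0.6864] = 0.6246 × ln(3.747) = 0.6246 × 1.321 = 0.8251 d.
L(t_c) = L₀ e^(−k_1 t_c) = 45.5 × 0.7436 = 33.83 mg/L, and at the critical point k_2 D_c = k_1 L, so D_c = (0.359/1.96) × 33.83 = 6.197 mg/L.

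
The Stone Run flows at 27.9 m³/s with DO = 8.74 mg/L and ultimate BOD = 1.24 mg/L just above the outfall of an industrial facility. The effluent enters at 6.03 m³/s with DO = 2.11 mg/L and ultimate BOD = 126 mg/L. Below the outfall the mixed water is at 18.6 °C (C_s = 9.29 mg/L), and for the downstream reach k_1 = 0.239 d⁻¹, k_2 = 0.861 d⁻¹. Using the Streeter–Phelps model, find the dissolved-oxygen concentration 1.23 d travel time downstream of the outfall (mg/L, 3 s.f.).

Mixed DO = (27.9×8.74 + 6.03×2.11)/(27.9+6.03) = 256.6/33.93 = 7.562 mg/L.
Mixed L₀ = (27.9×1.24 + 6.03×126)/(33.93) = 794.4/33.93 = 23.41 mg/L.
Initial deficit D₀ = C_s − DO₀ = 9.29 − 7.562 = 1.728 mg/L.
D(1.23) = [0.239×23.41/(0.861−0.239)](e^(−0.239×1.23) − e^(−0.861×1.23)) + 1.728 e^(−0.861×1.23)
= 8.996 × (0.7453 − 0.3468) + 1.728 × 0.3468 = 4.184 mg/L.
DO = 9.29 − 4.184 = 5.106 mg/L.

DO ≈ 5.11 mg/L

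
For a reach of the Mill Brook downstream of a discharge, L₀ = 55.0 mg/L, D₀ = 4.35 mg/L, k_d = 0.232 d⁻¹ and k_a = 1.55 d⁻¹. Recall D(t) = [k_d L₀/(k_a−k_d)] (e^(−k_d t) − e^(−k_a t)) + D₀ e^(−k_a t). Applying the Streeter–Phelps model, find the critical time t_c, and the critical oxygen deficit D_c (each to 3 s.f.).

t_c = [1/(k_a−k_d)] ln[(k_a/k_d)(1 − D₀(k_a−k_d)/(k_d L₀))]
= [1/(1.55−0.232)] ln[(1.55/0.232)(1 − 4.35×1.318/(0.232×55.0))]
= (1/1.318) ln[6.681 × 0.5507] = 0.7587 × ln(3.679) = 0.7587 × 1.303 = 0.9884 d.
D_c = (k_d/k_a) L₀ e^(−k_d t_c) = (0.232/1.55) × 55.0 × e^(−0.232×0.9884) = 0.1497 × 55.0 × 0.7951 = 6.545 mg/L.

t_c ≈ 0.988 d; D_c ≈ 6.55 mg/L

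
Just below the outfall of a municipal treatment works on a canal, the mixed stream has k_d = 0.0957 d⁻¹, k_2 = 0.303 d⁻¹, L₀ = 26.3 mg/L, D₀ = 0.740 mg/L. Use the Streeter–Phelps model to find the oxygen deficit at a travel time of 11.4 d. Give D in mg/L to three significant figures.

D ≈ 3.72 mg/L

k_d L₀/(k_2−k_d) = 0.0957×26.3/(0.303−0.0957) = 2.517/0.2073 = 12.14 mg/L.
e^(−k_d t) = e^(−0.0957×11.40) = 0.3359; e^(−k_2 t) = e^(−0.303×11.40) = 0.03161.
D = 12.14 × (0.3359 − 0.03161) + 0.740 × 0.03161 = 3.694 + 0.02339 = 3.718 mg/L.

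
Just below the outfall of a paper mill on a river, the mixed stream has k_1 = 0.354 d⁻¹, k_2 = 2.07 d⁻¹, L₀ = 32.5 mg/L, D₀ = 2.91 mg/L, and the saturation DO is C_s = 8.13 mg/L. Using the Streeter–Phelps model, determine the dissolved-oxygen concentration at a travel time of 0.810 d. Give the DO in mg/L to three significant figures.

k_1 L₀/(k_2−k_1) = 0.354×32.5/(2.07−0.354) = 11.50/1.716 = 6.705 mg/L.
e^(−k_1 t) = e^(−0.354×0.8100) = 0.7507; e^(−k_2 t) = e^(−2.07×0.8100) = 0.1870.
D = 6.705 × (0.7507 − 0.1870) + 2.91 × 0.1870 = 3.779 + 0.5441 = 4.324 mg/L.
DO = C_s − D = 8.13 − 4.324 = 3.806 mg/L.

DO ≈ 3.81 mg/L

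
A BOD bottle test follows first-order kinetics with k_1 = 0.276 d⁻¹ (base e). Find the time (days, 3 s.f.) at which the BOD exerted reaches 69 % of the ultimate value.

t ≈ 4.24 d

y/L₀ = 1 − e^(−k_1 t) = 0.69 ⇒ e^(−k_1 t) = 0.310
t = −ln(0.310) / 0.276 = 1.171 / 0.276 = 4.243 d.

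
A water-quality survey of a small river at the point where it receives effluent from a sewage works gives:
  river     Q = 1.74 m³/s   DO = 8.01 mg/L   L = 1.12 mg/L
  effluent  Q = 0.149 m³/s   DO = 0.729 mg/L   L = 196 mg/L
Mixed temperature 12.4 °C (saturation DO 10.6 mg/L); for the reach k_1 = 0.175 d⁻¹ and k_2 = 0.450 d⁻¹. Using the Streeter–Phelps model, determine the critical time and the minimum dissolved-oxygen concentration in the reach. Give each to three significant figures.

t_c ≈ 2.13 d; minimum DO ≈ 6.18 mg/L

Mixed DO = (1.74×8.01 + 0.149×0.729)/(1.74+0.149) = 14.05/1.889 = 7.436 mg/L.
Mixed L₀ = (1.74×1.12 + 0.149×196)/(1.889) = 31.15/1.889 = 16.49 mg/L.
Initial deficit D₀ = C_s − DO₀ = 10.6 − 7.436 = 3.164 mg/L.
t_c = (1/0.2750) ln[(0.450/0.175)(1 − 3.164×0.2750/(0.175×16.49))] = 3.636 × ln(1.796) = 2.130 d.
D_c = (0.175/0.450) × 16.49 × e^(−0.175×2.130) = 0.3889 × 16.49 × 0.6889 = 4.418 mg/L.
Minimum DO = 10.6 − 4.418 = 6.182 mg/L.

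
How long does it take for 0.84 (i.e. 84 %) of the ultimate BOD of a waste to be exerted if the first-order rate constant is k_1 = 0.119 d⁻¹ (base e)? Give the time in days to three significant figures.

y/L₀ = 1 − e^(−k_1 t) = 0.84 ⇒ e^(−k_1 t) = 0.160
t = −ln(0.160) / 0.119 = 1.833 / 0.119 = 15.40 d.

t ≈ 15.4 d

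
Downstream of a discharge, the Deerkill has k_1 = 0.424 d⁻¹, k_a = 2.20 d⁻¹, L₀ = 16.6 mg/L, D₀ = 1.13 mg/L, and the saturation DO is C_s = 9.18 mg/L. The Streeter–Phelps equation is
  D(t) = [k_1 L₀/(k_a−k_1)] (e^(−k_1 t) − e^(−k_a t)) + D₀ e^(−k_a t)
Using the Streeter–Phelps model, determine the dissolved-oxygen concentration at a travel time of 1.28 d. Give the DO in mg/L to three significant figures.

k_1 L₀/(k_a−k_1) = 0.424×16.6/(2.20−0.424) = 7.038/1.776 = 3.963 mg/L.
e^(−k_1 t) = e^(−0.424×1.280) = 0.5812; e^(−k_a t) = e^(−2.20×1.280) = 0.05984.
D = 3.963 × (0.5812 − 0.05984) + 1.13 × 0.05984 = 2.066 + 0.06762 = 2.134 mg/L.
DO = C_s − D = 9.18 − 2.134 = 7.046 mg/L.

DO ≈ 7.05 mg/L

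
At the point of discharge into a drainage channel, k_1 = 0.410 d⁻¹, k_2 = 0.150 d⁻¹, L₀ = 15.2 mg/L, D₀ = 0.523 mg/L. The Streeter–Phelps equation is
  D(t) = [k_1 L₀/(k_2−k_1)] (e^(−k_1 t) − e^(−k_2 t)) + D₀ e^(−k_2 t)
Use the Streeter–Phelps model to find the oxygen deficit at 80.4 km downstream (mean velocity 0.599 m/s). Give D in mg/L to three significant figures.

D ≈ 6.72 mg/L

Travel time t = x/v = 80.4 km / (0.599 m/s) = 80400 m / 0.599 m/s = 134200 s = 1.554 d.
k_1 L₀/(k_2−k_1) = 0.410×15.2/(0.150−0.410) = 6.232/-0.2600 = -23.97 mg/L.
e^(−k_1 t) = e^(−0.410×1.554) = 0.5289; e^(−k_2 t) = e^(−0.150×1.554) = 0.7921.
D = -23.97 × (0.5289 − 0.7921) + 0.523 × 0.7921 = 6.309 + 0.4143 = 6.724 mg/L.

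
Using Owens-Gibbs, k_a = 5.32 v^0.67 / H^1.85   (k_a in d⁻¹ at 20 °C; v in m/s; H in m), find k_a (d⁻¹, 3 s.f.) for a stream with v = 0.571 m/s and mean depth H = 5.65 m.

k_a ≈ 0.148 d⁻¹

k_a = 5.32 × 0.571^0.67 / 5.65^1.85 = 5.32 × 0.6870 / 24.62 = 0.1484 d⁻¹.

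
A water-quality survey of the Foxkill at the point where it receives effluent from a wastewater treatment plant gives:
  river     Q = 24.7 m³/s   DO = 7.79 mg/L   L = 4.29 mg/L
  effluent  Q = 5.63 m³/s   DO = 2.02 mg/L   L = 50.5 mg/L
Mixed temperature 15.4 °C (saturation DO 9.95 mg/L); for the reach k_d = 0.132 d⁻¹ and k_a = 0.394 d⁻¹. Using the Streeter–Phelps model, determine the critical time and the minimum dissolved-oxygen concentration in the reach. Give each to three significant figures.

t_c ≈ 1.54 d; minimum DO ≈ 6.43 mg/L

Mixed DO = (24.7×7.79 + 5.63×2.02)/(24.7+5.63) = 203.8/30.33 = 6.719 mg/L.
Mixed L₀ = (24.7×4.29 + 5.63×50.5)/(30.33) = 390.3/30.33 = 12.87 mg/L.
Initial deficit D₀ = C_s − DO₀ = 9.95 − 6.719 = 3.231 mg/L.
t_c = (1/0.2620) ln[(0.394/0.132)(1 − 3.231×0.2620/(0.132×12.87))] = 3.817 × ln(1.497) = 1.541 d.
D_c = (0.132/0.394) × 12.87 × e^(−0.132×1.541) = 0.3350 × 12.87 × 0.8160 = 3.518 mg/L.
Minimum DO = 9.95 − 3.518 = 6.432 mg/L.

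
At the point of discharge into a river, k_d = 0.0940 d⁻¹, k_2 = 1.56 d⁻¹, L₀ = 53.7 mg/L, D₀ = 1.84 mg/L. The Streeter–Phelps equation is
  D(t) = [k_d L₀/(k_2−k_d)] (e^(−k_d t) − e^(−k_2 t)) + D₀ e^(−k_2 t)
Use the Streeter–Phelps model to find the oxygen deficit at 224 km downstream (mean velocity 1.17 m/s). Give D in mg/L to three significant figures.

D ≈ 2.75 mg/L

Travel time t = x/v = 224 km / (1.17 m/s) = 224000 m / 1.17 m/s = 191500 s = 2.216 d.
k_d L₀/(k_2−k_d) = 0.0940×53.7/(1.56−0.0940) = 5.048/1.466 = 3.443 mg/L.
e^(−k_d t) = e^(−0.0940×2.216) = 0.8120; e^(−k_2 t) = e^(−1.56×2.216) = 0.03153.
D = 3.443 × (0.8120 − 0.03153) + 1.84 × 0.03153 = 2.687 + 0.05802 = 2.745 mg/L.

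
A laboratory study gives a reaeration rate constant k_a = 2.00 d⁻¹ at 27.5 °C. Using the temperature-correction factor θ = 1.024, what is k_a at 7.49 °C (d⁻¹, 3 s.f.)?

k_a ≈ 1.24 d⁻¹

k_a(T₂) = k_a(T₁) · θ^(T₂−T₁) = 2.00 × 1.024^(7.49−27.5)
= 2.00 × 1.024^-20.0 = 2.00 × 0.6222 = 1.244 d⁻¹.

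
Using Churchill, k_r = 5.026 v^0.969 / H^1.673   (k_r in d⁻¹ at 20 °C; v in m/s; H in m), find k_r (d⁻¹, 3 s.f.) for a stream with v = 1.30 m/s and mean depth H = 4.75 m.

k_r ≈ 0.478 d⁻¹

k_r = 5.026 × 1.30^0.969 / 4.75^1.673 = 5.026 × 1.289 / 13.56 = 0.4781 d⁻¹.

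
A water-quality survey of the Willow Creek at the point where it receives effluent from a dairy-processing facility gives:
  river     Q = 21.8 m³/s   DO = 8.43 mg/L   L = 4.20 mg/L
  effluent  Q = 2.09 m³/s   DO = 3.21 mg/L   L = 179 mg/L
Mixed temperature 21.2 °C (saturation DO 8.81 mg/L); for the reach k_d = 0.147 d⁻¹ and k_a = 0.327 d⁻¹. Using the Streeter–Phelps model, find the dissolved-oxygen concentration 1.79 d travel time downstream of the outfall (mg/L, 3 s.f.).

Mixed DO = (21.8×8.43 + 2.09×3.21)/(21.8+2.09) = 190.5/23.89 = 7.973 mg/L.
Mixed L₀ = (21.8×4.20 + 2.09×179)/(23.89) = 465.7/23.89 = 19.49 mg/L.
Initial deficit D₀ = C_s − DO₀ = 8.81 − 7.973 = 0.8367 mg/L.
D(1.79) = [0.147×19.49/(0.327−0.147)](e^(−0.147×1.79) − e^(−0.327×1.79)) + 0.8367 e^(−0.327×1.79)
= 15.92 × (0.7686 − 0.5569) + 0.8367 × 0.5569 = 3.836 mg/L.
DO = 8.81 − 3.836 = 4.974 mg/L.

DO ≈ 4.97 mg/L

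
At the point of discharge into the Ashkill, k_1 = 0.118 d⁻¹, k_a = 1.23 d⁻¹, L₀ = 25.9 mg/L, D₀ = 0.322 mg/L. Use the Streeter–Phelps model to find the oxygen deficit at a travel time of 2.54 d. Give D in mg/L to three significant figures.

k_1 L₀/(k_a−k_1) = 0.118×25.9/(1.23−0.118) = 3.056/1.112 = 2.748 mg/L.
e^(−k_1 t) = e^(−0.118×2.540) = 0.7410; e^(−k_a t) = e^(−1.23×2.540) = 0.04397.
D = 2.748 × (0.7410 − 0.04397) + 0.322 × 0.04397 = 1.916 + 0.01416 = 1.930 mg/L.

D ≈ 1.93 mg/L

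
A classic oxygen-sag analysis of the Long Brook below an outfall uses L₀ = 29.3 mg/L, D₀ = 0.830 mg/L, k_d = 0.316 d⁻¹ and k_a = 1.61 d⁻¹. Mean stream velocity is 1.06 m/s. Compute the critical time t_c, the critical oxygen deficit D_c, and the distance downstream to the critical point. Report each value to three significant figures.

t_c ≈ 1.16 d; D_c ≈ 3.98 mg/L; x_c ≈ 107 km

At the critical point dD/dt = 0, so k_d L₀ e^(−k_d t) = k_a D. Substituting D(t) from the Streeter–Phelps equation and solving for t gives
t_c = ln[(k_a/k_d)(1 − D₀(k_a−k_d)/(k_d L₀))] / (k_a−k_d).
Here k_a−k_d = 1.294 d⁻¹ and 1 − D₀(k_a−k_d)/(k_d L₀) = 1 − 0.830×1.294/(0.316×29.3) = 0.8840, so
t_c = ln(5.095 × 0.8840) / 1.294 = 1.505 / 1.294 = 1.163 d.
D_c = (k_d/k_a) L₀ e^(−k_d t_c) = (0.316/1.61) × 29.3 × e^(−0.316×1.163) = 0.1963 × 29.3 × 0.6925 = 3.982 mg/L.
x_c = v t_c = 1.06 m/s × 1.163 d × 86400 s/d = 106500 m ≈ 107 km.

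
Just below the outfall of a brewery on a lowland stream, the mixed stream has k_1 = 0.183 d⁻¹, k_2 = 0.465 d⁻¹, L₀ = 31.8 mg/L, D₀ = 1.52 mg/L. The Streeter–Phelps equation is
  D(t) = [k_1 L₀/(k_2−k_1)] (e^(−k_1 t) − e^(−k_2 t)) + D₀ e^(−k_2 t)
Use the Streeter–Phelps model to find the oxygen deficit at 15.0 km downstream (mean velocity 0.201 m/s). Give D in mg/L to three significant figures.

Travel time t = x/v = 15.0 km / (0.201 m/s) = 15000 m / 0.201 m/s = 74630 s = 0.8637 d.
k_1 L₀/(k_2−k_1) = 0.183×31.8/(0.465−0.183) = 5.819/0.2820 = 20.64 mg/L.
e^(−k_1 t) = e^(−0.183×0.8637) = 0.8538; e^(−k_2 t) = e^(−0.465×0.8637) = 0.6692.
D = 20.64 × (0.8538 − 0.6692) + 1.52 × 0.6692 = 3.809 + 1.017 = 4.826 mg/L.

D ≈ 4.83 mg/L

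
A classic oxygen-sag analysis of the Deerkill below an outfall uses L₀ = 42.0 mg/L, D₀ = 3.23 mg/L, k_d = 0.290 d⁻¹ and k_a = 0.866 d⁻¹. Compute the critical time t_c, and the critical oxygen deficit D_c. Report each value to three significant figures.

t_c ≈ 1.61 d; D_c ≈ 8.81 mg/L

t_c = [1/(k_a−k_d)] ln[(k_a/k_d)(1 − D₀(k_a−k_d)/(k_d L₀))]
= [1/(0.866−0.290)] ln[(0.866/0.290)(1 − 3.23×0.5760/(0.290×42.0))]
= (1/0.5760) ln[2.986 × 0.8473] = 1.736 × ln(2.530) = 1.736 × 0.9282 = 1.612 d.
D_c = (k_d/k_a) L₀ e^(−k_d t_c) = (0.290/0.866) × 42.0 × e^(−0.290×1.612) = 0.3349 × 42.0 × 0.6267 = 8.814 mg/L.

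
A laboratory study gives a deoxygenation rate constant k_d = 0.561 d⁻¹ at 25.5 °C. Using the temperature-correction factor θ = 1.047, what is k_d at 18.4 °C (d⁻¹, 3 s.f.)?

k_d(T₂) = k_d(T₁) · θ^(T₂−T₁) = 0.561 × 1.047^(18.4−25.5)
= 0.561 × 1.047^-7.10 = 0.561 × 0.7217 = 0.4049 d⁻¹.

k_d ≈ 0.405 d⁻¹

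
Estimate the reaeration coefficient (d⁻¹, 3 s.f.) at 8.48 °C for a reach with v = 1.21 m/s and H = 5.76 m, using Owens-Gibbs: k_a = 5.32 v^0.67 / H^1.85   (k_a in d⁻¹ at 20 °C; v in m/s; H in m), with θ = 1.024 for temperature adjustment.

k_a ≈ 0.180 d⁻¹

k_a(20) = 5.32 × 1.21^0.67 / 5.76^1.85 = 5.32 × 1.136 / 25.51 = 0.2369 d⁻¹.
k_a(8.48) = 0.2369 × 1.024^(8.48−20) = 0.2369 × 0.7609 = 0.1803 d⁻¹.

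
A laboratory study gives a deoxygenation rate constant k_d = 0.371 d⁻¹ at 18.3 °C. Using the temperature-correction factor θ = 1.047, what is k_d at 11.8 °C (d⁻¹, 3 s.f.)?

k_d(T₂) = k_d(T₁) · θ^(T₂−T₁) = 0.371 × 1.047^(11.8−18.3)
= 0.371 × 1.047^-6.50 = 0.371 × 0.7419 = 0.2752 d⁻¹.

k_d ≈ 0.275 d⁻¹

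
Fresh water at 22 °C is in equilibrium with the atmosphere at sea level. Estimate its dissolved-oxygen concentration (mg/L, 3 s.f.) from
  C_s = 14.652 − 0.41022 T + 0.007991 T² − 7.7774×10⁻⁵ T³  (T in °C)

C_s ≈ 8.67 mg/L

C_s = 14.652 − 0.41022×22 + 0.007991×22² − 7.7774×10⁻⁵×22³ = 8.667 mg/L.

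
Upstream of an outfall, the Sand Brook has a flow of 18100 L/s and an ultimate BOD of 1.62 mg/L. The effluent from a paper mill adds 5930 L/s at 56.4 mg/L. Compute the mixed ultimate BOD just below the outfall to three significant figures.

Flow-weighted mixing: C = (Q_r C_r + Q_w C_w)/(Q_r + Q_w)
= (18100×1.62 + 5930×56.4)/(18100 + 5930) = 363800/24030 = 15.14 mg/L.

15.1 mg/L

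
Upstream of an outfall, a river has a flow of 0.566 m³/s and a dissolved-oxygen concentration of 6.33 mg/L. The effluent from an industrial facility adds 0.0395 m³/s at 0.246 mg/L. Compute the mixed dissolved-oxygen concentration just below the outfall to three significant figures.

5.93 mg/L

Flow-weighted mixing: C = (Q_r C_r + Q_w C_w)/(Q_r + Q_w)
= (0.566×6.33 + 0.0395×0.246)/(0.566 + 0.0395) = 3.592/0.6055 = 5.933 mg/L.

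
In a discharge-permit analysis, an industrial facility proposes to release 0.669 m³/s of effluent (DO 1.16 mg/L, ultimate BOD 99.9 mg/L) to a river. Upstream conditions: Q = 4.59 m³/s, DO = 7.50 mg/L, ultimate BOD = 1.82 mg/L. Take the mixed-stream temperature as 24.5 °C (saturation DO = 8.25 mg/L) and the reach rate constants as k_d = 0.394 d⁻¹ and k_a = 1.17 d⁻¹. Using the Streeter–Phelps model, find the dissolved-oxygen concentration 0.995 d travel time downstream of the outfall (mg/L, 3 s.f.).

DO ≈ 5.13 mg/L

Mixed DO = (4.59×7.50 + 0.669×1.16)/(4.59+0.669) = 35.20/5.259 = 6.693 mg/L.
Mixed L₀ = (4.59×1.82 + 0.669×99.9)/(5.259) = 75.19/5.259 = 14.30 mg/L.
Initial deficit D₀ = C_s − DO₀ = 8.25 − 6.693 = 1.557 mg/L.
D(0.995) = [0.394×14.30/(1.17−0.394)](e^(−0.394×0.995) − e^(−1.17×0.995)) + 1.557 e^(−1.17×0.995)
= 7.259 × (0.6757 − 0.3122) + 1.557 × 0.3122 = 3.125 mg/L.
DO = 8.25 − 3.125 = 5.125 mg/L.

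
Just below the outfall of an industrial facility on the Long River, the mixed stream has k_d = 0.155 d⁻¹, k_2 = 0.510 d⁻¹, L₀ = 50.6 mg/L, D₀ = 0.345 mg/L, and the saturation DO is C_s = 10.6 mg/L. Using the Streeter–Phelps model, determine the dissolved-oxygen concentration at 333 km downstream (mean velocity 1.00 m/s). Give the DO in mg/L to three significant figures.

DO ≈ 1.49 mg/L

Travel time t = x/v = 333 km / (1.00 m/s) = 333000 m / 1.00 m/s = 333000 s = 3.854 d.
k_d L₀/(k_2−k_d) = 0.155×50.6/(0.510−0.155) = 7.843/0.3550 = 22.09 mg/L.
e^(−k_d t) = e^(−0.155×3.854) = 0.5502; e^(−k_2 t) = e^(−0.510×3.854) = 0.1401.
D = 22.09 × (0.5502 − 0.1401) + 0.345 × 0.1401 = 9.062 + 0.04832 = 9.110 mg/L.
DO = C_s − D = 10.6 − 9.110 = 1.490 mg/L.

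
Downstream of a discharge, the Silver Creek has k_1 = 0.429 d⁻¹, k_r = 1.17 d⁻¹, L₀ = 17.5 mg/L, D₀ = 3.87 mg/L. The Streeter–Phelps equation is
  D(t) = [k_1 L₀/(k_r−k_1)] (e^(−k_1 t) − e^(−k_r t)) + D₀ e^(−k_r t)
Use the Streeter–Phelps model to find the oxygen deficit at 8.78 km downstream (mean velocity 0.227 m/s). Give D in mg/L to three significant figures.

Travel time t = x/v = 8.78 km / (0.227 m/s) = 8780 m / 0.227 m/s = 38680 s = 0.4477 d.
k_1 L₀/(k_r−k_1) = 0.429×17.5/(1.17−0.429) = 7.508/0.7410 = 10.13 mg/L.
e^(−k_1 t) = e^(−0.429×0.4477) = 0.8253; e^(−k_r t) = e^(−1.17×0.4477) = 0.5923.
D = 10.13 × (0.8253 − 0.5923) + 3.87 × 0.5923 = 2.360 + 2.292 = 4.653 mg/L.

D ≈ 4.65 mg/L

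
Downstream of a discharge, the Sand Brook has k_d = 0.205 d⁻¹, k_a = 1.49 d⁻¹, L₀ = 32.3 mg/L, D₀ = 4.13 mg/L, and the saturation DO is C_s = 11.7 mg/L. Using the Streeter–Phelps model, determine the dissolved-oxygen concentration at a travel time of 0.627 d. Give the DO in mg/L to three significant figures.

k_d L₀/(k_a−k_d) = 0.205×32.3/(1.49−0.205) = 6.621/1.285 = 5.153 mg/L.
e^(−k_d t) = e^(−0.205×0.6270) = 0.8794; e^(−k_a t) = e^(−1.49×0.6270) = 0.3929.
D = 5.153 × (0.8794 − 0.3929) + 4.13 × 0.3929 = 2.507 + 1.623 = 4.129 mg/L.
DO = C_s − D = 11.7 − 4.129 = 7.571 mg/L.

DO ≈ 7.57 mg/L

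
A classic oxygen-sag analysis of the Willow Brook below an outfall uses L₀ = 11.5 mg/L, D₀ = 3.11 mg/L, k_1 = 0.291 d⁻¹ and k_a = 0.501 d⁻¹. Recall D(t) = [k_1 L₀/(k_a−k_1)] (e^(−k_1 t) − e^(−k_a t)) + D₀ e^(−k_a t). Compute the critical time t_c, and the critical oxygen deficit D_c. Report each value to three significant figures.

t_c = [1/(k_a−k_1)] ln[(k_a/k_1)(1 − D₀(k_a−k_1)/(k_1 L₀))]
= [1/(0.501−0.291)] ln[(0.501/0.291)(1 − 3.11×0.2100/(0.291×11.5))]
= (1/0.2100) ln[1.722 × 0.8048] = 4.762 × ln(1.386) = 4.762 × 0.3262 = 1.553 d.
L(t_c) = L₀ e^(−k_1 t_c) = 11.5 × 0.6364 = 7.318 mg/L, and at the critical point k_a D_c = k_1 L, so D_c = (0.291/0.501) × 7.318 = 4.251 mg/L.

t_c ≈ 1.55 d; D_c ≈ 4.25 mg/L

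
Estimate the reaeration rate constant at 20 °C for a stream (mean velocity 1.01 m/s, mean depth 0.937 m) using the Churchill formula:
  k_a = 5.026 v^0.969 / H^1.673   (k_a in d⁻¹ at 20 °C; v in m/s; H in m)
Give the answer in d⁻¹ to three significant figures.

k_a = 5.026 × 1.01^0.969 / 0.937^1.673 = 5.026 × 1.010 / 0.8969 = 5.658 d⁻¹.

k_a ≈ 5.66 d⁻¹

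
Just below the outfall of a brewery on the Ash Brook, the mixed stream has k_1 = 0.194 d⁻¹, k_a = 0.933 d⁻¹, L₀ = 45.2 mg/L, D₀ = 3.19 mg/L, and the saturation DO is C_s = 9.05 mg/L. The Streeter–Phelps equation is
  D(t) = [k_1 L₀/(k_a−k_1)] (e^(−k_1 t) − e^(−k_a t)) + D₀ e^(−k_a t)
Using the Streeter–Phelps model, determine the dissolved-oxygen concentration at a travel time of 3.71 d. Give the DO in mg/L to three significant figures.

DO ≈ 3.55 mg/L

k_1 L₀/(k_a−k_1) = 0.194×45.2/(0.933−0.194) = 8.769/0.7390 = 11.87 mg/L.
e^(−k_1 t) = e^(−0.194×3.710) = 0.4869; e^(−k_a t) = e^(−0.933×3.710) = 0.03138.
D = 11.87 × (0.4869 − 0.03138) + 3.19 × 0.03138 = 5.405 + 0.1001 = 5.505 mg/L.
DO = C_s − D = 9.05 − 5.505 = 3.545 mg/L.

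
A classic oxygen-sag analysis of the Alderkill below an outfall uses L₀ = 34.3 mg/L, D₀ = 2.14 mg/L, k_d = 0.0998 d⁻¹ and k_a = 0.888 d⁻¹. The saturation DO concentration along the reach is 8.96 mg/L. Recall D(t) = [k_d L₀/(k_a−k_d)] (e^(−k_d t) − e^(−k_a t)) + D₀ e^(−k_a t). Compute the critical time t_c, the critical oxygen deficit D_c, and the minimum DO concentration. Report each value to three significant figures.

With k_a/k_d = 8.898 and 1 − D₀(k_a−k_d)/(k_d L₀) = 0.5073,
t_c = ln(8.898 × 0.5073) / (0.888 − 0.0998) = ln(4.513) / 0.7882 = 1.507/0.7882 = 1.912 d.
D_c = (k_d/k_a) L₀ e^(−k_d t_c) = (0.0998/0.888) × 34.3 × e^(−0.0998×1.912) = 0.1124 × 34.3 × 0.8263 = 3.185 mg/L.
Minimum DO = C_s − D_c = 8.96 − 3.185 = 5.775 mg/L.

t_c ≈ 1.91 d; D_c ≈ 3.19 mg/L; min DO ≈ 5.77 mg/L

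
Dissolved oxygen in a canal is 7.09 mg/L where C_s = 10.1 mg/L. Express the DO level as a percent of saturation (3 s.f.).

% saturation = C/C_s × 100 = 7.09/10.1 × 100 = 70.2 %.

70.2 % saturation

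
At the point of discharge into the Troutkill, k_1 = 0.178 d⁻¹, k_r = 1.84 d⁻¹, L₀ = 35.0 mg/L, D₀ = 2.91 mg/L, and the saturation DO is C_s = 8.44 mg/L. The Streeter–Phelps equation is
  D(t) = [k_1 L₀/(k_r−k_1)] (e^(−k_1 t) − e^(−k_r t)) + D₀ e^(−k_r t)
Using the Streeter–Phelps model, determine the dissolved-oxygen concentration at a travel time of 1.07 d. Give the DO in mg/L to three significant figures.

DO ≈ 5.46 mg/L

k_1 L₀/(k_r−k_1) = 0.178×35.0/(1.84−0.178) = 6.230/1.662 = 3.748 mg/L.
e^(−k_1 t) = e^(−0.178×1.070) = 0.8266; e^(−k_r t) = e^(−1.84×1.070) = 0.1396.
D = 3.748 × (0.8266 − 0.1396) + 2.91 × 0.1396 = 2.575 + 0.4063 = 2.981 mg/L.
DO = C_s − D = 8.44 − 2.981 = 5.459 mg/L.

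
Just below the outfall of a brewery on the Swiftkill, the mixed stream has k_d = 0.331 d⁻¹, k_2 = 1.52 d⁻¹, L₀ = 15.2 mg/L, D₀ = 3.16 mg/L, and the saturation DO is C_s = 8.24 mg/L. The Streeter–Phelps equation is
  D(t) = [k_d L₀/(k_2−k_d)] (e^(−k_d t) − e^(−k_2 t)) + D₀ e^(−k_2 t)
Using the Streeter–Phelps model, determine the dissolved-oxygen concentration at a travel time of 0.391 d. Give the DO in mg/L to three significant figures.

DO ≈ 5.11 mg/L

k_d L₀/(k_2−k_d) = 0.331×15.2/(1.52−0.331) = 5.031/1.189 = 4.231 mg/L.
e^(−k_d t) = e^(−0.331×0.3910) = 0.8786; e^(−k_2 t) = e^(−1.52×0.3910) = 0.5519.
D = 4.231 × (0.8786 − 0.5519) + 3.16 × 0.5519 = 1.382 + 1.744 = 3.126 mg/L.
DO = C_s − D = 8.24 − 3.126 = 5.114 mg/L.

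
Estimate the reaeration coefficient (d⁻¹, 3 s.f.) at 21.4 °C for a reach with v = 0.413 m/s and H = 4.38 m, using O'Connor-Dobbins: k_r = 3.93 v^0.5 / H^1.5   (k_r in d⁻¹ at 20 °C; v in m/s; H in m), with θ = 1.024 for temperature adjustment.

k_r ≈ 0.285 d⁻¹

k_r(20) = 3.93 × 0.413^0.5 / 4.38^1.5 = 3.93 × 0.6427 / 9.167 = 0.2755 d⁻¹.
k_r(21.4) = 0.2755 × 1.024^(21.4−20) = 0.2755 × 1.034 = 0.2848 d⁻¹.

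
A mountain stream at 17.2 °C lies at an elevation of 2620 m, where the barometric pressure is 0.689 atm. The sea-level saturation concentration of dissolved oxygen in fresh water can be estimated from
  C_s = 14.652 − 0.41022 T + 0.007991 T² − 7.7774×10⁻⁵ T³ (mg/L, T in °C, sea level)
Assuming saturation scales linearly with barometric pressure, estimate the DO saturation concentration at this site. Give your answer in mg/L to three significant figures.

C_s ≈ 6.59 mg/L

At sea level: C_s = 14.652 − 0.41022×17.2 + 0.007991×17.2² − 7.7774×10⁻⁵×17.2³ = 9.565 mg/L.
Pressure correction: C_s' = 9.565 × 0.689 = 6.590 mg/L.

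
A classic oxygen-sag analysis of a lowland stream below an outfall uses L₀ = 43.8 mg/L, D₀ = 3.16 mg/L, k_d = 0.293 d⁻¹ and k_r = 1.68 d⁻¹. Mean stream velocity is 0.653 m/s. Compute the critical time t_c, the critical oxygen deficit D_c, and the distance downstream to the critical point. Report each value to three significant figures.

t_c = [1/(k_r−k_d)] ln[(k_r/k_d)(1 − D₀(k_r−k_d)/(k_d L₀))]
= [1/(1.68−0.293)] ln[(1.68/0.293)(1 − 3.16×1.387/(0.293×43.8))]
= (1/1.387) ln[5.734 × 0.6585] = 0.7210 × ln(3.776) = 0.7210 × 1.329 = 0.9579 d.
L(t_c) = L₀ e^(−k_d t_c) = 43.8 × 0.7553 = 33.08 mg/L, and at the critical point k_r D_c = k_d L, so D_c = (0.293/1.68) × 33.08 = 5.770 mg/L.
x_c = v t_c = 0.653 m/s × 0.9579 d × 86400 s/d = 54040 m ≈ 54.0 km.

t_c ≈ 0.958 d; D_c ≈ 5.77 mg/L; x_c ≈ 54.0 km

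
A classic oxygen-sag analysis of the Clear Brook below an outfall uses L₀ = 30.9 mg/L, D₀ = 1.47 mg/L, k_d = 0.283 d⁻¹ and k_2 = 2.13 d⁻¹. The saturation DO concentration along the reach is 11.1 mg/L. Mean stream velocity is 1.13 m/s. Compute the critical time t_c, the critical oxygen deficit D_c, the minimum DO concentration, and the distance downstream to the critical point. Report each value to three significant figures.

t_c ≈ 0.892 d; D_c ≈ 3.19 mg/L; min DO ≈ 7.91 mg/L; x_c ≈ 87.0 km

t_c = [1/(k_2−k_d)] ln[(k_2/k_d)(1 − D₀(k_2−k_d)/(k_d L₀))]
= [1/(2.13−0.283)] ln[(2.13/0.283)(1 − 1.47×1.847/(0.283×30.9))]
= (1/1.847) ln[7.527 × 0.6895] = 0.5414 × ln(5.190) = 0.5414 × 1.647 = 0.8915 d.
D_c = (k_d/k_2) L₀ e^(−k_d t_c) = (0.283/2.13) × 30.9 × e^(−0.283×0.8915) = 0.1329 × 30.9 × 0.7770 = 3.190 mg/L.
Minimum DO = C_s − D_c = 11.1 − 3.190 = 7.910 mg/L.
x_c = v t_c = 1.13 m/s × 0.8915 d × 86400 s/d = 87040 m ≈ 87.0 km.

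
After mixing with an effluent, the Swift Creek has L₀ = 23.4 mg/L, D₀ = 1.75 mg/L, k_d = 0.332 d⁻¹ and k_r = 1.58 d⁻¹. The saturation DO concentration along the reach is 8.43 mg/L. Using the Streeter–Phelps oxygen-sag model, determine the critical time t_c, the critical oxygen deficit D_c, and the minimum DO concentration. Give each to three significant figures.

t_c ≈ 0.986 d; D_c ≈ 3.54 mg/L; min DO ≈ 4.89 mg/L

t_c = [1/(k_r−k_d)] ln[(k_r/k_d)(1 − D₀(k_r−k_d)/(k_d L₀))]
= [1/(1.58−0.332)] ln[(1.58/0.332)(1 − 1.75×1.248/(0.332×23.4))]
= (1/1.248) ln[4.759 × 0.7189] = 0.8013 × ln(3.421) = 0.8013 × 1.230 = 0.9856 d.
L(t_c) = L₀ e^(−k_d t_c) = 23.4 × 0.7209 = 16.87 mg/L, and at the critical point k_r D_c = k_d L, so D_c = (0.332/1.58) × 16.87 = 3.545 mg/L.
Minimum DO = C_s − D_c = 8.43 − 3.545 = 4.885 mg/L.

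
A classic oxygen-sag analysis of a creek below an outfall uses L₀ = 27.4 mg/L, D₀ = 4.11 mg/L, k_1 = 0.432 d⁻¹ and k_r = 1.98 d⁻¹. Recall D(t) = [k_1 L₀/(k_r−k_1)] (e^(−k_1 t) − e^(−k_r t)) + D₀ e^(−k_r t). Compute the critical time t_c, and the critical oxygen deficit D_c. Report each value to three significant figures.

t_c ≈ 0.485 d; D_c ≈ 4.85 mg/L

With k_r/k_1 = 4.583 and 1 − D₀(k_r−k_1)/(k_1 L₀) = 0.4625,
t_c = ln(4.583 × 0.4625) / (1.98 − 0.432) = ln(2.120) / 1.548 = 0.7513/1.548 = 0.4853 d.
L(t_c) = L₀ e^(−k_1 t_c) = 27.4 × 0.8109 = 22.22 mg/L, and at the critical point k_r D_c = k_1 L, so D_c = (0.432/1.98) × 22.22 = 4.847 mg/L.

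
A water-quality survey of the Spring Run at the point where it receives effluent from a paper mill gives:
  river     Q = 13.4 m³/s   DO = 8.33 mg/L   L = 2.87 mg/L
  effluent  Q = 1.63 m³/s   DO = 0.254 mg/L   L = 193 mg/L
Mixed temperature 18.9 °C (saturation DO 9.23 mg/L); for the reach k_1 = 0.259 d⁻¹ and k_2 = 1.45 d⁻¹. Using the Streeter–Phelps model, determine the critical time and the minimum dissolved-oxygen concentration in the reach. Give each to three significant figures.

t_c ≈ 1.09 d; minimum DO ≈ 6.06 mg/L

Mixed DO = (13.4×8.33 + 1.63×0.254)/(13.4+1.63) = 112.0/15.03 = 7.454 mg/L.
Mixed L₀ = (13.4×2.87 + 1.63×193)/(15.03) = 353.0/15.03 = 23.49 mg/L.
Initial deficit D₀ = C_s − DO₀ = 9.23 − 7.454 = 1.776 mg/L.
t_c = (1/1.191) ln[(1.45/0.259)(1 − 1.776×1.191/(0.259×23.49))] = 0.8396 × ln(3.652) = 1.088 d.
D_c = (0.259/1.45) × 23.49 × e^(−0.259×1.088) = 0.1786 × 23.49 × 0.7545 = 3.166 mg/L.
Minimum DO = 9.23 − 3.166 = 6.064 mg/L.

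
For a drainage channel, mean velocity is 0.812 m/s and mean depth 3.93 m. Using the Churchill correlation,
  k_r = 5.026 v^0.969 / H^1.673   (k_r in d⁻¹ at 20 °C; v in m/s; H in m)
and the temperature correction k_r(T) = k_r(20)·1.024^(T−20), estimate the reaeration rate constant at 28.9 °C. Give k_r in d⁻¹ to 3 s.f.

k_r(20) = 5.026 × 0.812^0.969 / 3.93^1.673 = 5.026 × 0.8173 / 9.872 = 0.4161 d⁻¹.
k_r(28.9) = 0.4161 × 1.024^(28.9−20) = 0.4161 × 1.235 = 0.5138 d⁻¹.

k_r ≈ 0.514 d⁻¹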